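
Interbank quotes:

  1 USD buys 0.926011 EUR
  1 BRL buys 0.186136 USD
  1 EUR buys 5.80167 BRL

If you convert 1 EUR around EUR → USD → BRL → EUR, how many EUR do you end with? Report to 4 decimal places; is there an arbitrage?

1.0000 (no arbitrage)

Around EUR → USD → BRL → EUR: 1 ÷ 0.926011 ÷ 0.186136 ÷ 5.80167 = 1.000001
Product ≈ 1 (deviation 0.000%, within rounding noise).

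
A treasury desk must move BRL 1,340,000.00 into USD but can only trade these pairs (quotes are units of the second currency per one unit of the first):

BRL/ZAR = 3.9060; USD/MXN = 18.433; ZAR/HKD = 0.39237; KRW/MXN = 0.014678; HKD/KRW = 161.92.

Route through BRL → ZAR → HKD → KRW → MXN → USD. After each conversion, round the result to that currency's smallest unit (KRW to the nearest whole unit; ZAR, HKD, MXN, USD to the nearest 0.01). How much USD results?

USD 264,791.59

BRL 1,340,000.00 × 3.9060 = ZAR 5,234,040.00
ZAR 5,234,040.00 × 0.39237 = HKD 2,053,680.27
HKD 2,053,680.27 × 161.92 = KRW 332,531,909
KRW 332,531,909 × 0.014678 = MXN 4,880,903.36
MXN 4,880,903.36 ÷ 18.433 = USD 264,791.59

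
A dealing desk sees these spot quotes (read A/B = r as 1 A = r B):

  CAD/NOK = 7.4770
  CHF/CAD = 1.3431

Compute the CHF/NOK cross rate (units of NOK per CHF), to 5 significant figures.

1 CHF × 1.3431 = 1.3431 CAD
1.3431 CAD × 7.4770 = 10.0424 NOK

CHF/NOK = 10.042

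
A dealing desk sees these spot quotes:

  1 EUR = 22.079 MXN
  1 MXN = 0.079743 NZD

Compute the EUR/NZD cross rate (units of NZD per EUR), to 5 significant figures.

1 EUR × 22.079 = 22.079 MXN
22.079 MXN × 0.079743 = 1.76065 NZD

EUR/NZD = 1.7606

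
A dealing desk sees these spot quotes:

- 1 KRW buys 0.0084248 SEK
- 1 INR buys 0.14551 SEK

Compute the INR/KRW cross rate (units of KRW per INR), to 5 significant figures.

1 INR × 0.14551 = 0.14551 SEK
0.14551 SEK ÷ 0.0084248 = 17.2716 KRW

INR/KRW = 17.272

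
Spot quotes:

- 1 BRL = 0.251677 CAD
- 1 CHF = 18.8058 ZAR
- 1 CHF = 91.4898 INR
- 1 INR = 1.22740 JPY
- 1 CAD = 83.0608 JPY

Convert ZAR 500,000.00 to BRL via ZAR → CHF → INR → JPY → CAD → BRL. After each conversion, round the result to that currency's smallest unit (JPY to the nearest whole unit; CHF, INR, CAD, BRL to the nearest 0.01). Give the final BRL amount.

BRL 142,822.75

ZAR 500,000.00 ÷ 18.8058 = CHF 26,587.54
CHF 26,587.54 × 91.4898 = INR 2,432,488.72
INR 2,432,488.72 × 1.22740 = JPY 2,985,637
JPY 2,985,637 ÷ 83.0608 = CAD 35,945.20
CAD 35,945.20 ÷ 0.251677 = BRL 142,822.75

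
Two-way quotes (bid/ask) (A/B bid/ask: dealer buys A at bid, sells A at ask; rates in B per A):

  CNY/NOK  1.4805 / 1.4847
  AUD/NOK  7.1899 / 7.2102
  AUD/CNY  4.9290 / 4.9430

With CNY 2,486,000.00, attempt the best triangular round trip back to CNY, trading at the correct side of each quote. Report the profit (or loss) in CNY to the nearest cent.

Net profit: CNY 30,060.29

Best loop CNY → NOK → AUD → CNY:
CNY 2,486,000.00 × 1.4805 (sell CNY at bid) = NOK 3,680,523.00
NOK 3,680,523.00 ÷ 7.2102 (buy AUD at ask) = AUD 510,460.60
AUD 510,460.60 × 4.9290 (sell AUD at bid) = CNY 2,516,060.29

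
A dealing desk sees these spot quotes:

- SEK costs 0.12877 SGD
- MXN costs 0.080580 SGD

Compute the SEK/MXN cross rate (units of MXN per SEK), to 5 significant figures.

1 SEK × 0.12877 = 0.12877 SGD
0.12877 SGD ÷ 0.080580 = 1.59804 MXN

SEK/MXN = 1.5980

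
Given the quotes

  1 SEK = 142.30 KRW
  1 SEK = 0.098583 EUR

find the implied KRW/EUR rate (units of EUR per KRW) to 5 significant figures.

1 KRW ÷ 142.30 = 0.00702741 SEK
0.00702741 SEK × 0.098583 = 0.000692783 EUR

KRW/EUR = 0.00069278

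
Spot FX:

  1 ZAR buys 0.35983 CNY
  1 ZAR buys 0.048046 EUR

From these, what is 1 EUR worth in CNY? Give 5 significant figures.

EUR/CNY = 7.4893

1 EUR ÷ 0.048046 = 20.8134 ZAR
20.8134 ZAR × 0.35983 = 7.48928 CNY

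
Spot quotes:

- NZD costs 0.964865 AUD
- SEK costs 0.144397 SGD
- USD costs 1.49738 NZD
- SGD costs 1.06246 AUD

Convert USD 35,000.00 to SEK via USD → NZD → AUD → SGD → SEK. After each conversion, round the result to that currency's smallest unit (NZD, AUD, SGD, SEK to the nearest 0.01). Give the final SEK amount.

SEK 329,606.57

USD 35,000.00 × 1.49738 = NZD 52,408.30
NZD 52,408.30 × 0.964865 = AUD 50,566.93
AUD 50,566.93 ÷ 1.06246 = SGD 47,594.20
SGD 47,594.20 ÷ 0.144397 = SEK 329,606.57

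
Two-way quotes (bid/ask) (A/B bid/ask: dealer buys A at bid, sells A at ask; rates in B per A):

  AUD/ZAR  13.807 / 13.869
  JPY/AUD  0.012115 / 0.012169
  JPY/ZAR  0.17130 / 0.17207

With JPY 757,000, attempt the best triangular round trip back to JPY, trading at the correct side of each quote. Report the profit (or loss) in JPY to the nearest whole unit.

Best loop JPY → ZAR → AUD → JPY:
JPY 757,000 × 0.17130 (sell JPY at bid) = ZAR 129,674.10
ZAR 129,674.10 ÷ 13.869 (buy AUD at ask) = AUD 9,349.92
AUD 9,349.92 ÷ 0.012169 (buy JPY at ask) = JPY 768,340

Net profit: JPY 11,340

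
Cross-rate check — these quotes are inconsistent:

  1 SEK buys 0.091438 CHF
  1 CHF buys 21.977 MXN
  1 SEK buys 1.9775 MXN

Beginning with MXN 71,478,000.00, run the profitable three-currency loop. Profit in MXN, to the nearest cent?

Profitable loop is MXN → SEK → CHF → MXN:
MXN 71,478,000.00 ÷ 1.9775 = SEK 36,145,638.43
SEK 36,145,638.43 × 0.091438 = CHF 3,305,084.89
CHF 3,305,084.89 × 21.977 = MXN 72,635,850.56
Profit = MXN 72,635,850.56 − MXN 71,478,000.00

Profit: MXN 1,157,850.56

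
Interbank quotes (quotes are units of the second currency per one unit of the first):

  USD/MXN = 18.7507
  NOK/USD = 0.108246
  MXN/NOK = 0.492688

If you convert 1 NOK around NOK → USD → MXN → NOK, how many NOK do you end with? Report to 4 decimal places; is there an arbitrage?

1.0000 (no arbitrage)

Around NOK → USD → MXN → NOK: 1 × 0.108246 × 18.7507 × 0.492688 = 1.000003
Product ≈ 1 (deviation 0.000%, within rounding noise).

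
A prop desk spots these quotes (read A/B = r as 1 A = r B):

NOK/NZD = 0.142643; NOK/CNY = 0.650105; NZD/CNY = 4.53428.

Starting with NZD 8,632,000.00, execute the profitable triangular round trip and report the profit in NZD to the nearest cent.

Profitable loop is NZD → NOK → CNY → NZD:
NZD 8,632,000.00 ÷ 0.142643 = NOK 60,514,711.55
NOK 60,514,711.55 × 0.650105 = CNY 39,340,916.55
CNY 39,340,916.55 ÷ 4.53428 = NZD 8,676,331.54
Profit = NZD 8,676,331.54 − NZD 8,632,000.00

Profit: NZD 44,331.54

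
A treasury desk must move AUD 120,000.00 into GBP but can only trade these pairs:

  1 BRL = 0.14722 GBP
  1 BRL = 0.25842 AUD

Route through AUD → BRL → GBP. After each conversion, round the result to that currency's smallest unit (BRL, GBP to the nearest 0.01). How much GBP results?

AUD 120,000.00 ÷ 0.25842 = BRL 464,360.34
BRL 464,360.34 × 0.14722 = GBP 68,363.13

GBP 68,363.13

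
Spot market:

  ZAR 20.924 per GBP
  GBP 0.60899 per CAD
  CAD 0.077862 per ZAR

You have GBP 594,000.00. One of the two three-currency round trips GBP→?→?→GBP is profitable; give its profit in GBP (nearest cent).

Profit: GBP 4,695.53

Profitable loop is GBP → CAD → ZAR → GBP:
GBP 594,000.00 ÷ 0.60899 = CAD 975,385.47
CAD 975,385.47 ÷ 0.077862 = ZAR 12,527,105.32
ZAR 12,527,105.32 ÷ 20.924 = GBP 598,695.53
Profit = GBP 598,695.53 − GBP 594,000.00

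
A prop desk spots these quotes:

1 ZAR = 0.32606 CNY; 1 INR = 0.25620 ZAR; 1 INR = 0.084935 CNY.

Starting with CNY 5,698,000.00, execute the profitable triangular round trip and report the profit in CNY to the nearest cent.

Profit: CNY 95,386.28

Profitable loop is CNY → ZAR → INR → CNY:
CNY 5,698,000.00 ÷ 0.32606 = ZAR 17,475,311.29
ZAR 17,475,311.29 ÷ 0.25620 = INR 68,209,645.95
INR 68,209,645.95 × 0.084935 = CNY 5,793,386.28
Profit = CNY 5,793,386.28 − CNY 5,698,000.00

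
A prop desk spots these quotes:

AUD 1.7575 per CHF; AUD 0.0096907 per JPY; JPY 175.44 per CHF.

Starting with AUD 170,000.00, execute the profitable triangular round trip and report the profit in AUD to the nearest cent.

Profit: AUD 5,735.90

Profitable loop is AUD → JPY → CHF → AUD:
AUD 170,000.00 ÷ 0.0096907 = JPY 17,542,592
JPY 17,542,592 ÷ 175.44 = CHF 99,991.98
CHF 99,991.98 × 1.7575 = AUD 175,735.90
Profit = AUD 175,735.90 − AUD 170,000.00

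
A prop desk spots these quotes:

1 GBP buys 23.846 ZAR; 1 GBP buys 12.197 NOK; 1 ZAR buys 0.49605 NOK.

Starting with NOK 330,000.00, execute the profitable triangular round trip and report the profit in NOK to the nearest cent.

Profitable loop is NOK → ZAR → GBP → NOK:
NOK 330,000.00 ÷ 0.49605 = ZAR 665,255.52
ZAR 665,255.52 ÷ 23.846 = GBP 27,897.99
GBP 27,897.99 × 12.197 = NOK 340,271.81
Profit = NOK 340,271.81 − NOK 330,000.00

Profit: NOK 10,271.81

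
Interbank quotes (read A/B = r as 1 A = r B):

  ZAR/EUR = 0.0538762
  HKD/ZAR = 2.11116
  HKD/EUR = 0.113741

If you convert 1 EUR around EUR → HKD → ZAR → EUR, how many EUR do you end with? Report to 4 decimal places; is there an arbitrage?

Around EUR → HKD → ZAR → EUR: 1 ÷ 0.113741 × 2.11116 × 0.0538762 = 1.000002
Product ≈ 1 (deviation 0.000%, within rounding noise).

1.0000 (no arbitrage)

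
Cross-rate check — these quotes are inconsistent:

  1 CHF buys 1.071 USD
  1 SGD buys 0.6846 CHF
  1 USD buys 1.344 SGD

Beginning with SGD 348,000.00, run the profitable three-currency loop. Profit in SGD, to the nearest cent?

Profit: SGD 5,145.45

Profitable loop is SGD → USD → CHF → SGD:
SGD 348,000.00 ÷ 1.344 = USD 258,928.57
USD 258,928.57 ÷ 1.071 = CHF 241,763.37
CHF 241,763.37 ÷ 0.6846 = SGD 353,145.45
Profit = SGD 353,145.45 − SGD 348,000.00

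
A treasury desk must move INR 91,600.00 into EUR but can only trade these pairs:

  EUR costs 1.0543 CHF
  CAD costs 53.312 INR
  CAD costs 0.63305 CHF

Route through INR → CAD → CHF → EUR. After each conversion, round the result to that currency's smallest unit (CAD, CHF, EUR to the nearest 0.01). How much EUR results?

INR 91,600.00 ÷ 53.312 = CAD 1,718.19
CAD 1,718.19 × 0.63305 = CHF 1,087.70
CHF 1,087.70 ÷ 1.0543 = EUR 1,031.68

EUR 1,031.68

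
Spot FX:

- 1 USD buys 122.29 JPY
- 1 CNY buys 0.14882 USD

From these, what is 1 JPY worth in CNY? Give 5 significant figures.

1 JPY ÷ 122.29 = 0.00817728 USD
0.00817728 USD ÷ 0.14882 = 0.0549475 CNY

JPY/CNY = 0.054947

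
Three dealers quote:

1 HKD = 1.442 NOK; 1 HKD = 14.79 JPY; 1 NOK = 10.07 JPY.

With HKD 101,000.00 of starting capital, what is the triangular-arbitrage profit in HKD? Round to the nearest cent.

Profit: HKD 1,871.44

Profitable loop is HKD → JPY → NOK → HKD:
HKD 101,000.00 × 14.79 = JPY 1,493,790
JPY 1,493,790 ÷ 10.07 = NOK 148,340.62
NOK 148,340.62 ÷ 1.442 = HKD 102,871.44
Profit = HKD 102,871.44 − HKD 101,000.00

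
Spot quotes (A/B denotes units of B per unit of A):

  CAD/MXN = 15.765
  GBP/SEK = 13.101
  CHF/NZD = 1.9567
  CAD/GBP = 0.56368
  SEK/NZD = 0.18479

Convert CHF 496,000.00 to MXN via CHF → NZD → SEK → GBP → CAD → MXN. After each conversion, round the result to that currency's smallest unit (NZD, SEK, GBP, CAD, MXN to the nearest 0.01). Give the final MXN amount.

CHF 496,000.00 × 1.9567 = NZD 970,523.20
NZD 970,523.20 ÷ 0.18479 = SEK 5,252,033.12
SEK 5,252,033.12 ÷ 13.101 = GBP 400,887.96
GBP 400,887.96 ÷ 0.56368 = CAD 711,197.77
CAD 711,197.77 × 15.765 = MXN 11,212,032.84

MXN 11,212,032.84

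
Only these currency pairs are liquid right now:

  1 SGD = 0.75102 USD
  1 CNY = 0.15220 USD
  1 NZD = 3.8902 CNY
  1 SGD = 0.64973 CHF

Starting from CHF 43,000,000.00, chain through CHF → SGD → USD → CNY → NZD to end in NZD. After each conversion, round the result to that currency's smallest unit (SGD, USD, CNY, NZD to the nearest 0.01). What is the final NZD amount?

CHF 43,000,000.00 ÷ 0.64973 = SGD 66,181,336.86
SGD 66,181,336.86 × 0.75102 = USD 49,703,507.61
USD 49,703,507.61 ÷ 0.15220 = CNY 326,567,067.08
CNY 326,567,067.08 ÷ 3.8902 = NZD 83,946,086.85

NZD 83,946,086.85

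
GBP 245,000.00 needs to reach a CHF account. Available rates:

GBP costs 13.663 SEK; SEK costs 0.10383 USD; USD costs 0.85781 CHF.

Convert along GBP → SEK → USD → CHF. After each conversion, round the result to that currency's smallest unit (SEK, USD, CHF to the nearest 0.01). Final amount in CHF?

GBP 245,000.00 × 13.663 = SEK 3,347,435.00
SEK 3,347,435.00 × 0.10383 = USD 347,564.18
USD 347,564.18 × 0.85781 = CHF 298,144.03

CHF 298,144.03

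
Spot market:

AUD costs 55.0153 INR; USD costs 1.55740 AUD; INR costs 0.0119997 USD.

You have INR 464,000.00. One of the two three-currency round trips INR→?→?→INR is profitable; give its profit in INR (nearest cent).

Profit: INR 13,058.92

Profitable loop is INR → USD → AUD → INR:
INR 464,000.00 × 0.0119997 = USD 5,567.86
USD 5,567.86 × 1.55740 = AUD 8,671.39
AUD 8,671.39 × 55.0153 = INR 477,058.92
Profit = INR 477,058.92 − INR 464,000.00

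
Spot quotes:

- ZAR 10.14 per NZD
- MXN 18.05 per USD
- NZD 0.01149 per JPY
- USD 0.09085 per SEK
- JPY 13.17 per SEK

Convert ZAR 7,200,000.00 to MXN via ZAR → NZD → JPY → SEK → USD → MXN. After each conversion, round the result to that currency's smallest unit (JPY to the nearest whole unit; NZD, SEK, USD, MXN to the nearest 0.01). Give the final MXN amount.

MXN 7,694,685.58

ZAR 7,200,000.00 ÷ 10.14 = NZD 710,059.17
NZD 710,059.17 ÷ 0.01149 = JPY 61,798,013
JPY 61,798,013 ÷ 13.17 = SEK 4,692,332.04
SEK 4,692,332.04 × 0.09085 = USD 426,298.37
USD 426,298.37 × 18.05 = MXN 7,694,685.58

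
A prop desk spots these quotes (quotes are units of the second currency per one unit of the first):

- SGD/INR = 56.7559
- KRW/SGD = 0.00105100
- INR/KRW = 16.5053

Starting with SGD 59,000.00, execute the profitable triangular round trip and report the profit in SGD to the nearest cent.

Profitable loop is SGD → KRW → INR → SGD:
SGD 59,000.00 ÷ 0.00105100 = KRW 56,137,012
KRW 56,137,012 ÷ 16.5053 = INR 3,401,150.68
INR 3,401,150.68 ÷ 56.7559 = SGD 59,925.94
Profit = SGD 59,925.94 − SGD 59,000.00

Profit: SGD 925.94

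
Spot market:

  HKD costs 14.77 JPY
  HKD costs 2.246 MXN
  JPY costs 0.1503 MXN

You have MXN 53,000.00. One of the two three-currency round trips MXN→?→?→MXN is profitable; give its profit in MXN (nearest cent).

Profit: MXN 622.39

Profitable loop is MXN → JPY → HKD → MXN:
MXN 53,000.00 ÷ 0.1503 = JPY 352,628
JPY 352,628 ÷ 14.77 = HKD 23,874.62
HKD 23,874.62 × 2.246 = MXN 53,622.39
Profit = MXN 53,622.39 − MXN 53,000.00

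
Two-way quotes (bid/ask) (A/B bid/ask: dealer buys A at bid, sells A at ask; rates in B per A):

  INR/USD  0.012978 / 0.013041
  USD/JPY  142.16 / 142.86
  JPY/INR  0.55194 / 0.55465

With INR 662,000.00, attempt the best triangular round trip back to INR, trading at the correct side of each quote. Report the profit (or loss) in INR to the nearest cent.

Net profit: INR 12,116.63

Best loop INR → USD → JPY → INR:
INR 662,000.00 × 0.012978 (sell INR at bid) = USD 8,591.44
USD 8,591.44 × 142.16 (sell USD at bid) = JPY 1,221,359
JPY 1,221,359 × 0.55194 (sell JPY at bid) = INR 674,116.63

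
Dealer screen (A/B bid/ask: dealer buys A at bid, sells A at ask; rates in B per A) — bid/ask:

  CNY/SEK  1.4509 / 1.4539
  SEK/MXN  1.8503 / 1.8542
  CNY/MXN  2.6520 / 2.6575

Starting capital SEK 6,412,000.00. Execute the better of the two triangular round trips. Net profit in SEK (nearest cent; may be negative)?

Best loop SEK → MXN → CNY → SEK:
SEK 6,412,000.00 × 1.8503 (sell SEK at bid) = MXN 11,864,123.60
MXN 11,864,123.60 ÷ 2.6575 (buy CNY at ask) = CNY 4,464,392.70
CNY 4,464,392.70 × 1.4509 (sell CNY at bid) = SEK 6,477,387.37

Net profit: SEK 65,387.37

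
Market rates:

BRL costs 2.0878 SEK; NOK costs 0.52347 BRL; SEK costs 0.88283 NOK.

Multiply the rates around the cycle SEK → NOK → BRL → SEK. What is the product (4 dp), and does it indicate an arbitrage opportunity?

Around SEK → NOK → BRL → SEK: 1 × 0.88283 × 0.52347 × 2.0878 = 0.964845
Product < 1; profitable direction is SEK → BRL → NOK → SEK.

0.9648 (arbitrage exists)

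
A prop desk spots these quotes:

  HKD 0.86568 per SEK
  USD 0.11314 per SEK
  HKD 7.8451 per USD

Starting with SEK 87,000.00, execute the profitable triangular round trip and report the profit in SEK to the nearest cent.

Profit: SEK 2,202.40

Profitable loop is SEK → USD → HKD → SEK:
SEK 87,000.00 × 0.11314 = USD 9,843.18
USD 9,843.18 × 7.8451 = HKD 77,220.73
HKD 77,220.73 ÷ 0.86568 = SEK 89,202.40
Profit = SEK 89,202.40 − SEK 87,000.00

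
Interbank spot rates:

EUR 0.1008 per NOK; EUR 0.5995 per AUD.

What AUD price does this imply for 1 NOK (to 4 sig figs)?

1 NOK × 0.1008 = 0.1008 EUR
0.1008 EUR ÷ 0.5995 = 0.16814 AUD

NOK/AUD = 0.1681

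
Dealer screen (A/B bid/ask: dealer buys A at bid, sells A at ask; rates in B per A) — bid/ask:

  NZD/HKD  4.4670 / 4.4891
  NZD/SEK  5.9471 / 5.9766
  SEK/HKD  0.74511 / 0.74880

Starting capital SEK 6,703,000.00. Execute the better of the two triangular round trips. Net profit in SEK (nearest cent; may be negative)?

Best loop SEK → NZD → HKD → SEK:
SEK 6,703,000.00 ÷ 5.9766 (buy NZD at ask) = NZD 1,121,540.68
NZD 1,121,540.68 × 4.4670 (sell NZD at bid) = HKD 5,009,922.20
HKD 5,009,922.20 ÷ 0.74880 (buy SEK at ask) = SEK 6,690,601.22

Net result: SEK -12,398.78 (no profitable arbitrage after spreads)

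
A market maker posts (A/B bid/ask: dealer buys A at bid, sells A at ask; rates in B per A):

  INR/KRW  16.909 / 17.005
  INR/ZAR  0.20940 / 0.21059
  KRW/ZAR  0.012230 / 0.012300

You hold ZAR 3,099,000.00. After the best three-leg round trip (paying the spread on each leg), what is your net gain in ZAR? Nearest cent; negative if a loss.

Net profit: ZAR 3,533.69

Best loop ZAR → KRW → INR → ZAR:
ZAR 3,099,000.00 ÷ 0.012300 (buy KRW at ask) = KRW 251,951,220
KRW 251,951,220 ÷ 17.005 (buy INR at ask) = INR 14,816,302.24
INR 14,816,302.24 × 0.20940 (sell INR at bid) = ZAR 3,102,533.69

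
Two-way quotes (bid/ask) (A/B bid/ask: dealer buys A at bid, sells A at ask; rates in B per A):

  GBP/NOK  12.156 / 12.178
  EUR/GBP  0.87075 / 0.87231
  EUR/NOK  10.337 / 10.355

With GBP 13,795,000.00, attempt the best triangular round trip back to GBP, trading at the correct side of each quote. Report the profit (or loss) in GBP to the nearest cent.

Best loop GBP → NOK → EUR → GBP:
GBP 13,795,000.00 × 12.156 (sell GBP at bid) = NOK 167,692,020.00
NOK 167,692,020.00 ÷ 10.355 (buy EUR at ask) = EUR 16,194,304.20
EUR 16,194,304.20 × 0.87075 (sell EUR at bid) = GBP 14,101,190.38

Net profit: GBP 306,190.38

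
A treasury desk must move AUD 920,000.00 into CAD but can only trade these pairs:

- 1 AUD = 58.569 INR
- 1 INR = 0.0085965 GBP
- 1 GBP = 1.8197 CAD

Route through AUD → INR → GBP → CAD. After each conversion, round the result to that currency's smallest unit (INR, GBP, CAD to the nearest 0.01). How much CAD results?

AUD 920,000.00 × 58.569 = INR 53,883,480.00
INR 53,883,480.00 × 0.0085965 = GBP 463,209.34
GBP 463,209.34 × 1.8197 = CAD 842,902.04

CAD 842,902.04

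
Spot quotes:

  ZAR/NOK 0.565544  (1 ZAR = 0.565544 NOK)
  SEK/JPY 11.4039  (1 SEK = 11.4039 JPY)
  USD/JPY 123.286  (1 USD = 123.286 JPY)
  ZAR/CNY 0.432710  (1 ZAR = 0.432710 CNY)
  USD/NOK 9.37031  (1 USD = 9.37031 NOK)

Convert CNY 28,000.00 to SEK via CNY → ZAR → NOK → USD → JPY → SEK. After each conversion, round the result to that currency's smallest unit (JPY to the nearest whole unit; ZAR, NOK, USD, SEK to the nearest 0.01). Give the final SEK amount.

CNY 28,000.00 ÷ 0.432710 = ZAR 64,708.47
ZAR 64,708.47 × 0.565544 = NOK 36,595.49
NOK 36,595.49 ÷ 9.37031 = USD 3,905.47
USD 3,905.47 × 123.286 = JPY 481,490
JPY 481,490 ÷ 11.4039 = SEK 42,221.52

SEK 42,221.52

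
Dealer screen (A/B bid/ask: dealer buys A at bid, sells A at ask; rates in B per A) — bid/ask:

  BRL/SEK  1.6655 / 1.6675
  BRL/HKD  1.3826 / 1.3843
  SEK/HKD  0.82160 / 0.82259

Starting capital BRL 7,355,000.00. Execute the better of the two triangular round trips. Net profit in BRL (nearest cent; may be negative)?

Net profit: BRL 58,613.85

Best loop BRL → HKD → SEK → BRL:
BRL 7,355,000.00 × 1.3826 (sell BRL at bid) = HKD 10,169,023.00
HKD 10,169,023.00 ÷ 0.82259 (buy SEK at ask) = SEK 12,362,201.10
SEK 12,362,201.10 ÷ 1.6675 (buy BRL at ask) = BRL 7,413,613.85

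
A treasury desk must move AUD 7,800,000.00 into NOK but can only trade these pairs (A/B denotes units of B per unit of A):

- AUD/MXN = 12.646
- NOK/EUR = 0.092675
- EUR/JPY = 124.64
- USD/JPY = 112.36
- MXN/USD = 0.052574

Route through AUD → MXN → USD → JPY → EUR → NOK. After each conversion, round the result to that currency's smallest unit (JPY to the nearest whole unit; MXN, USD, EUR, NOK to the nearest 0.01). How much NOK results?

AUD 7,800,000.00 × 12.646 = MXN 98,638,800.00
MXN 98,638,800.00 × 0.052574 = USD 5,185,836.27
USD 5,185,836.27 × 112.36 = JPY 582,680,563
JPY 582,680,563 ÷ 124.64 = EUR 4,674,908.24
EUR 4,674,908.24 ÷ 0.092675 = NOK 50,444,113.73

NOK 50,444,113.73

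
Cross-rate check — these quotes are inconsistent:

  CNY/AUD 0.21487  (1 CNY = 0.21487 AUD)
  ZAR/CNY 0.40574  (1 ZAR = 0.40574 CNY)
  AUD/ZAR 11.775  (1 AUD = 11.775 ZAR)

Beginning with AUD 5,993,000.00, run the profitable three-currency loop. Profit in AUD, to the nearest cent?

Profitable loop is AUD → ZAR → CNY → AUD:
AUD 5,993,000.00 × 11.775 = ZAR 70,567,575.00
ZAR 70,567,575.00 × 0.40574 = CNY 28,632,087.88
CNY 28,632,087.88 × 0.21487 = AUD 6,152,176.72
Profit = AUD 6,152,176.72 − AUD 5,993,000.00

Profit: AUD 159,176.72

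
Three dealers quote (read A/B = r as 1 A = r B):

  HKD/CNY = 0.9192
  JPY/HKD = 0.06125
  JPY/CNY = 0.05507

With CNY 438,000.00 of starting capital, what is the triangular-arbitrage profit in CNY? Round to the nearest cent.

Profitable loop is CNY → JPY → HKD → CNY:
CNY 438,000.00 ÷ 0.05507 = JPY 7,953,514
JPY 7,953,514 × 0.06125 = HKD 487,152.71
HKD 487,152.71 × 0.9192 = CNY 447,790.78
Profit = CNY 447,790.78 − CNY 438,000.00

Profit: CNY 9,790.78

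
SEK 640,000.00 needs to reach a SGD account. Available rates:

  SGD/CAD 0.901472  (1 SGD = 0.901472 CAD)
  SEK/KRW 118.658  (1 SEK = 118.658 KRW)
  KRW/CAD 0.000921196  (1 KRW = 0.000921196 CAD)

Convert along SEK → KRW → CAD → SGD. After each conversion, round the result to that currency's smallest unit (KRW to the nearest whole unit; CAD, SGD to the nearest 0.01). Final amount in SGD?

SGD 77,602.70

SEK 640,000.00 × 118.658 = KRW 75,941,120
KRW 75,941,120 × 0.000921196 = CAD 69,956.66
CAD 69,956.66 ÷ 0.901472 = SGD 77,602.70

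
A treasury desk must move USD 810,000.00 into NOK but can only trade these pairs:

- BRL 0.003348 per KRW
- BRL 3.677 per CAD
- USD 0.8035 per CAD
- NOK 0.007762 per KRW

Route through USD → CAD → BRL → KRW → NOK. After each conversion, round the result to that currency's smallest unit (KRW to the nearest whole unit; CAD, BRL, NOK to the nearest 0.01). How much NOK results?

USD 810,000.00 ÷ 0.8035 = CAD 1,008,089.61
CAD 1,008,089.61 × 3.677 = BRL 3,706,745.50
BRL 3,706,745.50 ÷ 0.003348 = KRW 1,107,152,180
KRW 1,107,152,180 × 0.007762 = NOK 8,593,715.22

NOK 8,593,715.22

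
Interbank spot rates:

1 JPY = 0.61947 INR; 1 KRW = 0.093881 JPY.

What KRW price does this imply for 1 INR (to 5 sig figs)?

INR/KRW = 17.195

1 INR ÷ 0.61947 = 1.61428 JPY
1.61428 JPY ÷ 0.093881 = 17.195 KRW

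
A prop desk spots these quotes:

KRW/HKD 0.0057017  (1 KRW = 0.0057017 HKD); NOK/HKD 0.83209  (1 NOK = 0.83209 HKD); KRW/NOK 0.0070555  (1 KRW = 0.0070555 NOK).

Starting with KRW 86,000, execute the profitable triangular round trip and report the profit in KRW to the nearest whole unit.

Profitable loop is KRW → NOK → HKD → KRW:
KRW 86,000 × 0.0070555 = NOK 606.77
NOK 606.77 × 0.83209 = HKD 504.89
HKD 504.89 ÷ 0.0057017 = KRW 88,551
Profit = KRW 88,551 − KRW 86,000

Profit: KRW 2,551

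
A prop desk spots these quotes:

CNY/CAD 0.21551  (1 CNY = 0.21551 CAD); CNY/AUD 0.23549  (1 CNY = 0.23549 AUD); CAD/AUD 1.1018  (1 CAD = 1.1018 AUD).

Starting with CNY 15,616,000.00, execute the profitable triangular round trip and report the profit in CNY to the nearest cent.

Profitable loop is CNY → CAD → AUD → CNY:
CNY 15,616,000.00 × 0.21551 = CAD 3,365,404.16
CAD 3,365,404.16 × 1.1018 = AUD 3,708,002.30
AUD 3,708,002.30 ÷ 0.23549 = CNY 15,745,901.33
Profit = CNY 15,745,901.33 − CNY 15,616,000.00

Profit: CNY 129,901.33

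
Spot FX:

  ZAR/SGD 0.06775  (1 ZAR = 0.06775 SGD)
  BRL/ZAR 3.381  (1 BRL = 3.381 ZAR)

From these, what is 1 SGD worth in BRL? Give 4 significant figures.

SGD/BRL = 4.366

1 SGD ÷ 0.06775 = 14.7601 ZAR
14.7601 ZAR ÷ 3.381 = 4.36562 BRL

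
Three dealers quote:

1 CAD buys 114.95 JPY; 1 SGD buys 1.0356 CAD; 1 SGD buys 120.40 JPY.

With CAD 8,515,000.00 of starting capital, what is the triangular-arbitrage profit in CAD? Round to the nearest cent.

Profit: CAD 97,120.98

Profitable loop is CAD → SGD → JPY → CAD:
CAD 8,515,000.00 ÷ 1.0356 = SGD 8,222,286.60
SGD 8,222,286.60 × 120.40 = JPY 989,963,306
JPY 989,963,306 ÷ 114.95 = CAD 8,612,120.98
Profit = CAD 8,612,120.98 − CAD 8,515,000.00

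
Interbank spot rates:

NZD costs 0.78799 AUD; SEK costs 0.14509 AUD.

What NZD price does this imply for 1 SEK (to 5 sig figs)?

SEK/NZD = 0.18413

1 SEK × 0.14509 = 0.14509 AUD
0.14509 AUD ÷ 0.78799 = 0.184127 NZD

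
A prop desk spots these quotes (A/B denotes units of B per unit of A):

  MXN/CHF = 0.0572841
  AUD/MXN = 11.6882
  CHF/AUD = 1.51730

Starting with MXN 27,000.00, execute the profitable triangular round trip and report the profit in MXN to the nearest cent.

Profitable loop is MXN → CHF → AUD → MXN:
MXN 27,000.00 × 0.0572841 = CHF 1,546.67
CHF 1,546.67 × 1.51730 = AUD 2,346.76
AUD 2,346.76 × 11.6882 = MXN 27,429.44
Profit = MXN 27,429.44 − MXN 27,000.00

Profit: MXN 429.44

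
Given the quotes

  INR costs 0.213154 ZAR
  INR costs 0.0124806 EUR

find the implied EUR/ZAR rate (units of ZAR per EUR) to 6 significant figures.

EUR/ZAR = 17.0788

1 EUR ÷ 0.0124806 = 80.1244 INR
80.1244 INR × 0.213154 = 17.0788 ZAR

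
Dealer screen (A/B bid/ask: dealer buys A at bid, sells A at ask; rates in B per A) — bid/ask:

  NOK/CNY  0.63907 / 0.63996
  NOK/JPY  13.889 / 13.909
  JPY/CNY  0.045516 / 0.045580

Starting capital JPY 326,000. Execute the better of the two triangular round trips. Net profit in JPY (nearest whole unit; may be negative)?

Net profit: JPY 2,621

Best loop JPY → NOK → CNY → JPY:
JPY 326,000 ÷ 13.909 (buy NOK at ask) = NOK 23,438.06
NOK 23,438.06 × 0.63907 (sell NOK at bid) = CNY 14,978.56
CNY 14,978.56 ÷ 0.045580 (buy JPY at ask) = JPY 328,621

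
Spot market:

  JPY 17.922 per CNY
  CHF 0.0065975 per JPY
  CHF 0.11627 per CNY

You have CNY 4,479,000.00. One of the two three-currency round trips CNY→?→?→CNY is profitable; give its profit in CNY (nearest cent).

Profit: CNY 75,904.35

Profitable loop is CNY → JPY → CHF → CNY:
CNY 4,479,000.00 × 17.922 = JPY 80,272,638
JPY 80,272,638 × 0.0065975 = CHF 529,598.73
CHF 529,598.73 ÷ 0.11627 = CNY 4,554,904.35
Profit = CNY 4,554,904.35 − CNY 4,479,000.00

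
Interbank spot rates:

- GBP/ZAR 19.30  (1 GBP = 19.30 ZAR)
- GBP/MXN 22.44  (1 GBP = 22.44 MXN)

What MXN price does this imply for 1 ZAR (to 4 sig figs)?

1 ZAR ÷ 19.30 = 0.0518135 GBP
0.0518135 GBP × 22.44 = 1.16269 MXN

ZAR/MXN = 1.163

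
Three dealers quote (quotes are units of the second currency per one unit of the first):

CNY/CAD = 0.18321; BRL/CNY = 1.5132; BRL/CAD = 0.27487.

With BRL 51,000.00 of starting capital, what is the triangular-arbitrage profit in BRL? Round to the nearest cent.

Profitable loop is BRL → CNY → CAD → BRL:
BRL 51,000.00 × 1.5132 = CNY 77,173.20
CNY 77,173.20 × 0.18321 = CAD 14,138.90
CAD 14,138.90 ÷ 0.27487 = BRL 51,438.51
Profit = BRL 51,438.51 − BRL 51,000.00

Profit: BRL 438.51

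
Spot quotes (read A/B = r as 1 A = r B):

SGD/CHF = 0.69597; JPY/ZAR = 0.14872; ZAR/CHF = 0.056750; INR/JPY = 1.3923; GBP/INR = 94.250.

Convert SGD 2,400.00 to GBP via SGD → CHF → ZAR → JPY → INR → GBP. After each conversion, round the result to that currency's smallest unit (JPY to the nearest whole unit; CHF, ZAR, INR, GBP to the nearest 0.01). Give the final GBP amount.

GBP 1,508.18

SGD 2,400.00 × 0.69597 = CHF 1,670.33
CHF 1,670.33 ÷ 0.056750 = ZAR 29,433.13
ZAR 29,433.13 ÷ 0.14872 = JPY 197,910
JPY 197,910 ÷ 1.3923 = INR 142,146.09
INR 142,146.09 ÷ 94.250 = GBP 1,508.18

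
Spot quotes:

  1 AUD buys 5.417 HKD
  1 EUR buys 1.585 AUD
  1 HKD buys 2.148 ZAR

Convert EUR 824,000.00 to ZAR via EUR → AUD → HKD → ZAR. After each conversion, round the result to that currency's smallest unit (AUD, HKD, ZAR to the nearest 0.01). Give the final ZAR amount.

EUR 824,000.00 × 1.585 = AUD 1,306,040.00
AUD 1,306,040.00 × 5.417 = HKD 7,074,818.68
HKD 7,074,818.68 × 2.148 = ZAR 15,196,710.52

ZAR 15,196,710.52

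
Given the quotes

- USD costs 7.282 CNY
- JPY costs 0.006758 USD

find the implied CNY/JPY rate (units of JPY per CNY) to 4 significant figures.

CNY/JPY = 20.32

1 CNY ÷ 7.282 = 0.137325 USD
0.137325 USD ÷ 0.006758 = 20.3203 JPY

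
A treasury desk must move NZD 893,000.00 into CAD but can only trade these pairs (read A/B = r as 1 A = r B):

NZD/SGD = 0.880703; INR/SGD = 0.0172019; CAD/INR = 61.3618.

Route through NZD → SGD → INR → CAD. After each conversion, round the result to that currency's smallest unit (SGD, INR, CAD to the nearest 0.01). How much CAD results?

NZD 893,000.00 × 0.880703 = SGD 786,467.78
SGD 786,467.78 ÷ 0.0172019 = INR 45,719,820.48
INR 45,719,820.48 ÷ 61.3618 = CAD 745,086.04

CAD 745,086.04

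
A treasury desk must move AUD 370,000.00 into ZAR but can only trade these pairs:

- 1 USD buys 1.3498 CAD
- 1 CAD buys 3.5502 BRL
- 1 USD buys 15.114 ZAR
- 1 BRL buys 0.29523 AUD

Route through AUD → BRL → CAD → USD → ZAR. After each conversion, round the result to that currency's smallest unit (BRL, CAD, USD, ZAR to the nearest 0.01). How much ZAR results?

ZAR 3,952,741.60

AUD 370,000.00 ÷ 0.29523 = BRL 1,253,260.17
BRL 1,253,260.17 ÷ 3.5502 = CAD 353,011.15
CAD 353,011.15 ÷ 1.3498 = USD 261,528.49
USD 261,528.49 × 15.114 = ZAR 3,952,741.60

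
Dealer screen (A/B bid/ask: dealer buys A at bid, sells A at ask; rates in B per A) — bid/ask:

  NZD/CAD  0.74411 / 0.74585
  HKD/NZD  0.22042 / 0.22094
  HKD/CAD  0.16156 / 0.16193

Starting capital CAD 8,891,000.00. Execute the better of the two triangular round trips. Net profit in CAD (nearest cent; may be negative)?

Best loop CAD → HKD → NZD → CAD:
CAD 8,891,000.00 ÷ 0.16193 (buy HKD at ask) = HKD 54,906,441.05
HKD 54,906,441.05 × 0.22042 (sell HKD at bid) = NZD 12,102,477.74
NZD 12,102,477.74 × 0.74411 (sell NZD at bid) = CAD 9,005,574.71

Net profit: CAD 114,574.71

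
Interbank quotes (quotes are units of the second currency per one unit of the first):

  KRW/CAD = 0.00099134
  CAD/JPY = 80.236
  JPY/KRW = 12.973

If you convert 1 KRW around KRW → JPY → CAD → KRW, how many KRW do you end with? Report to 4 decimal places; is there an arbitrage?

0.9691 (arbitrage exists)

Around KRW → JPY → CAD → KRW: 1 ÷ 12.973 ÷ 80.236 ÷ 0.00099134 = 0.969098
Product < 1; profitable direction is KRW → CAD → JPY → KRW.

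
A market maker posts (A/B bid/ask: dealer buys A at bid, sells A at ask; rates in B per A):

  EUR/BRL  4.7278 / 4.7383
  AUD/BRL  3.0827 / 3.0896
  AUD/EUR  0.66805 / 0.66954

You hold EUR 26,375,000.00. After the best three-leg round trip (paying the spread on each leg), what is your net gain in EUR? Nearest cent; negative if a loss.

Best loop EUR → BRL → AUD → EUR:
EUR 26,375,000.00 × 4.7278 (sell EUR at bid) = BRL 124,695,725.00
BRL 124,695,725.00 ÷ 3.0896 (buy AUD at ask) = AUD 40,359,828.13
AUD 40,359,828.13 × 0.66805 (sell AUD at bid) = EUR 26,962,383.18

Net profit: EUR 587,383.18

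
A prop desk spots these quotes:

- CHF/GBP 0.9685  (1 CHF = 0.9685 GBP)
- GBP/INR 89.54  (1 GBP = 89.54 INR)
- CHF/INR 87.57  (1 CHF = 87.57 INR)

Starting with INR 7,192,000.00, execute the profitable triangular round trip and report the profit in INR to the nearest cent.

Profitable loop is INR → GBP → CHF → INR:
INR 7,192,000.00 ÷ 89.54 = GBP 80,321.64
GBP 80,321.64 ÷ 0.9685 = CHF 82,934.07
CHF 82,934.07 × 87.57 = INR 7,262,536.25
Profit = INR 7,262,536.25 − INR 7,192,000.00

Profit: INR 70,536.25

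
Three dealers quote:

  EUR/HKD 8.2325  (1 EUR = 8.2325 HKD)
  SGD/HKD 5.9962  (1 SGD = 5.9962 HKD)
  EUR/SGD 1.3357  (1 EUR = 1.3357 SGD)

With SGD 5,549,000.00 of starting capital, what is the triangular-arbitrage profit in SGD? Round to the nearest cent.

Profitable loop is SGD → EUR → HKD → SGD:
SGD 5,549,000.00 ÷ 1.3357 = EUR 4,154,375.98
EUR 4,154,375.98 × 8.2325 = HKD 34,200,900.28
HKD 34,200,900.28 ÷ 5.9962 = SGD 5,703,762.43
Profit = SGD 5,703,762.43 − SGD 5,549,000.00

Profit: SGD 154,762.43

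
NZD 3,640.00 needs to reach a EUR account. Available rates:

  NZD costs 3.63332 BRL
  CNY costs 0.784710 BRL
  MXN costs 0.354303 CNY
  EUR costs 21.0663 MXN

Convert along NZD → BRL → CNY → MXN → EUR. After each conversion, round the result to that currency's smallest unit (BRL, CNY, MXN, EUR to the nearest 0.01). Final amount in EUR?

EUR 2,258.05

NZD 3,640.00 × 3.63332 = BRL 13,225.28
BRL 13,225.28 ÷ 0.784710 = CNY 16,853.72
CNY 16,853.72 ÷ 0.354303 = MXN 47,568.66
MXN 47,568.66 ÷ 21.0663 = EUR 2,258.05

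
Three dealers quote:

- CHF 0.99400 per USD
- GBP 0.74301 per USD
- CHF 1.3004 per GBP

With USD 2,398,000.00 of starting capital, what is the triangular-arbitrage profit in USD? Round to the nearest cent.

Profit: USD 68,970.43

Profitable loop is USD → CHF → GBP → USD:
USD 2,398,000.00 × 0.99400 = CHF 2,383,612.00
CHF 2,383,612.00 ÷ 1.3004 = GBP 1,832,983.70
GBP 1,832,983.70 ÷ 0.74301 = USD 2,466,970.43
Profit = USD 2,466,970.43 − USD 2,398,000.00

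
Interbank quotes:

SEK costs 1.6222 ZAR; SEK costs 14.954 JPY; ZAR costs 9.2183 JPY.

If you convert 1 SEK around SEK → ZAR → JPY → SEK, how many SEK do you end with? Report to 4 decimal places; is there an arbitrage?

1.0000 (no arbitrage)

Around SEK → ZAR → JPY → SEK: 1 × 1.6222 × 9.2183 ÷ 14.954 = 0.999995
Product ≈ 1 (deviation 0.000%, within rounding noise).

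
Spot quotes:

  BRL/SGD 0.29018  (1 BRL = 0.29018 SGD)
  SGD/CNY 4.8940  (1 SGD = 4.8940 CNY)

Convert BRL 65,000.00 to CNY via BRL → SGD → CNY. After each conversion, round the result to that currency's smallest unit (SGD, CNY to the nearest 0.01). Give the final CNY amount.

BRL 65,000.00 × 0.29018 = SGD 18,861.70
SGD 18,861.70 × 4.8940 = CNY 92,309.16

CNY 92,309.16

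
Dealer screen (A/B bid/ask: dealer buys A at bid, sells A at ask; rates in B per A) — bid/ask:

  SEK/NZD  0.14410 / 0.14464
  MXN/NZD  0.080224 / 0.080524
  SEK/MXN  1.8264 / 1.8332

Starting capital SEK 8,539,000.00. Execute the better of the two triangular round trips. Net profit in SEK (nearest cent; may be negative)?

Net profit: SEK 111,053.85

Best loop SEK → MXN → NZD → SEK:
SEK 8,539,000.00 × 1.8264 (sell SEK at bid) = MXN 15,595,629.60
MXN 15,595,629.60 × 0.080224 (sell MXN at bid) = NZD 1,251,143.79
NZD 1,251,143.79 ÷ 0.14464 (buy SEK at ask) = SEK 8,650,053.85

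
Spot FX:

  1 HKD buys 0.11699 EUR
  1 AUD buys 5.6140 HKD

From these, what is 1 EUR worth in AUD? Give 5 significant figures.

EUR/AUD = 1.5226

1 EUR ÷ 0.11699 = 8.54774 HKD
8.54774 HKD ÷ 5.6140 = 1.52258 AUD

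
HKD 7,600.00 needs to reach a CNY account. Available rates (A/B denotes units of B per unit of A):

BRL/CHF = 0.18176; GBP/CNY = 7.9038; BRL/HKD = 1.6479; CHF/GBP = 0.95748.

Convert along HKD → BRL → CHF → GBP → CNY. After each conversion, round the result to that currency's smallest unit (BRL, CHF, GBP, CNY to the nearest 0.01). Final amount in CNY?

CNY 6,343.75

HKD 7,600.00 ÷ 1.6479 = BRL 4,611.93
BRL 4,611.93 × 0.18176 = CHF 838.26
CHF 838.26 × 0.95748 = GBP 802.62
GBP 802.62 × 7.9038 = CNY 6,343.75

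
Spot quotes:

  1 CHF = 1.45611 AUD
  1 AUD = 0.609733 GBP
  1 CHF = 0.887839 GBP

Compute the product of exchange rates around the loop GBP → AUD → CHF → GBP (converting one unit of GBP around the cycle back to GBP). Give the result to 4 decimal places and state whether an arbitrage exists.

Around GBP → AUD → CHF → GBP: 1 ÷ 0.609733 ÷ 1.45611 × 0.887839 = 1.000001
Product ≈ 1 (deviation 0.000%, within rounding noise).

1.0000 (no arbitrage)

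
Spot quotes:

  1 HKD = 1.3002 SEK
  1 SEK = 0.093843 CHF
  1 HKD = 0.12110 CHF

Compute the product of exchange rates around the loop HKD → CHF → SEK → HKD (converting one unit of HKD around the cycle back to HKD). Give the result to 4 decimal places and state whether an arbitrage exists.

Around HKD → CHF → SEK → HKD: 1 × 0.12110 ÷ 0.093843 ÷ 1.3002 = 0.992504
Product < 1; profitable direction is HKD → SEK → CHF → HKD.

0.9925 (arbitrage exists)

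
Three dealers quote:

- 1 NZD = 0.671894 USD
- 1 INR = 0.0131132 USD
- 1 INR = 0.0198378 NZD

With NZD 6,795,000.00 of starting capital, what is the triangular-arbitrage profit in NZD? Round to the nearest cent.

Profit: NZD 111,770.83

Profitable loop is NZD → USD → INR → NZD:
NZD 6,795,000.00 × 0.671894 = USD 4,565,519.73
USD 4,565,519.73 ÷ 0.0131132 = INR 348,162,136.63
INR 348,162,136.63 × 0.0198378 = NZD 6,906,770.83
Profit = NZD 6,906,770.83 − NZD 6,795,000.00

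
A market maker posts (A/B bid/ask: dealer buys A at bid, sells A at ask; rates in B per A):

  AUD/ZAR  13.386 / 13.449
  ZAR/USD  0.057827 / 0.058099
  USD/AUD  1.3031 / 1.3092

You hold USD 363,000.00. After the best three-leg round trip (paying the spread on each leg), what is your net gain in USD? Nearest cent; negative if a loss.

Net profit: USD 3,155.75

Best loop USD → AUD → ZAR → USD:
USD 363,000.00 × 1.3031 (sell USD at bid) = AUD 473,025.30
AUD 473,025.30 × 13.386 (sell AUD at bid) = ZAR 6,331,916.67
ZAR 6,331,916.67 × 0.057827 (sell ZAR at bid) = USD 366,155.75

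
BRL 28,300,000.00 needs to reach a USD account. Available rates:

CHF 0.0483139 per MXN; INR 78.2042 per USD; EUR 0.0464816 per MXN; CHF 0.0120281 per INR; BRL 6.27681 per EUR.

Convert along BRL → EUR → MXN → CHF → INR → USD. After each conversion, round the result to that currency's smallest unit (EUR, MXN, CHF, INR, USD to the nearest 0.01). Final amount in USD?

USD 4,982,087.74

BRL 28,300,000.00 ÷ 6.27681 = EUR 4,508,659.65
EUR 4,508,659.65 ÷ 0.0464816 = MXN 96,998,804.90
MXN 96,998,804.90 × 0.0483139 = CHF 4,686,390.56
CHF 4,686,390.56 ÷ 0.0120281 = INR 389,620,186.06
INR 389,620,186.06 ÷ 78.2042 = USD 4,982,087.74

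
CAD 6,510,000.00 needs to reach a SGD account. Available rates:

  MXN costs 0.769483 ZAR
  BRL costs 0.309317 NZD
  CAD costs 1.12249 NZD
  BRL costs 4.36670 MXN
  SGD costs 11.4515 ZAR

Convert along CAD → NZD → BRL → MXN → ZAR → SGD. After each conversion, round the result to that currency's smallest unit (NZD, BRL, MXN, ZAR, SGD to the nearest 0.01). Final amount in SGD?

CAD 6,510,000.00 × 1.12249 = NZD 7,307,409.90
NZD 7,307,409.90 ÷ 0.309317 = BRL 23,624,339.76
BRL 23,624,339.76 × 4.36670 = MXN 103,160,404.43
MXN 103,160,404.43 × 0.769483 = ZAR 79,380,177.48
ZAR 79,380,177.48 ÷ 11.4515 = SGD 6,931,858.49

SGD 6,931,858.49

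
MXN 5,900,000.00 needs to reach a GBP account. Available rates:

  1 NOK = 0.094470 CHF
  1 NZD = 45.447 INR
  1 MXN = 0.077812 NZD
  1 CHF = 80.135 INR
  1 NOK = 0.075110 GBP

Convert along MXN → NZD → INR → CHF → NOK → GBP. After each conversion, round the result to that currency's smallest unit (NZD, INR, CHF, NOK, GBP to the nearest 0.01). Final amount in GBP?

GBP 207,007.18

MXN 5,900,000.00 × 0.077812 = NZD 459,090.80
NZD 459,090.80 × 45.447 = INR 20,864,299.59
INR 20,864,299.59 ÷ 80.135 = CHF 260,364.38
CHF 260,364.38 ÷ 0.094470 = NOK 2,756,053.56
NOK 2,756,053.56 × 0.075110 = GBP 207,007.18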